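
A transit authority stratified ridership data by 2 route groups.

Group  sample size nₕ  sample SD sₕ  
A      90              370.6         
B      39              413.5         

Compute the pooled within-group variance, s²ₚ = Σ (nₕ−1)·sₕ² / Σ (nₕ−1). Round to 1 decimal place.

147409.2

Degrees of freedom: 89 + 38 = 127.
Σ(nₕ−1)sₕ² = 89·137344.36 + 38·170982.25 = 18720973.54.
s²ₚ = 18720973.54 / 127 = 147409.240... → 147409.2.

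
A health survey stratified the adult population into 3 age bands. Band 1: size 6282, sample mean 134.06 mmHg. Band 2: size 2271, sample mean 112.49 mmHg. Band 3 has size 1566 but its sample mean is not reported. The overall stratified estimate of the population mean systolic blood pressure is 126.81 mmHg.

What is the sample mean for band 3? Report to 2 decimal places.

N = 6282 + 2271 + 1566 = 10119.
Overall total = μ·N = 126.81·10119 = 1283190.39.
Subtract the known strata: 6282·134.06 + 2271·112.49 = 1097629.71.
Remaining total for band 3: 1283190.39 − 1097629.71 = 185560.68.
Divide by its size: 185560.68 / 1566 = 118.4934... → 118.49.

118.49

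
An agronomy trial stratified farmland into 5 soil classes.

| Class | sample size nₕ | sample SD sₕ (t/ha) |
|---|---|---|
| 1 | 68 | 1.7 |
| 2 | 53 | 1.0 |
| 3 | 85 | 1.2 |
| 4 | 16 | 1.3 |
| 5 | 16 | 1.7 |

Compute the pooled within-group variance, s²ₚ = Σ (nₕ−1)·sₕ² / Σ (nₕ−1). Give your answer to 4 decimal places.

Degrees of freedom: 67 + 52 + 84 + 15 + 15 = 233.
Σ(nₕ−1)sₕ² = 67·2.89 + 52·1 + 84·1.44 + 15·1.69 + 15·2.89 = 435.29.
s²ₚ = 435.29 / 233 = 1.868197... → 1.8682.

1.8682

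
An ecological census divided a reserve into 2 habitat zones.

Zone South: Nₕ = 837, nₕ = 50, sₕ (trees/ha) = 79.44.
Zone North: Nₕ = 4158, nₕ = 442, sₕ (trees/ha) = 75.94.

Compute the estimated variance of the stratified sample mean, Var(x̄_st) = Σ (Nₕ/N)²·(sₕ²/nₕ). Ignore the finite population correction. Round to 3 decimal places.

12.585

N = 4995; Wₕ = Nₕ/N.
zone South: (837/4995)²·79.44²/50 = 3.543957
zone North: (4158/4995)²·75.94²/442 = 9.041009
Sum = 12.584966 → 12.585.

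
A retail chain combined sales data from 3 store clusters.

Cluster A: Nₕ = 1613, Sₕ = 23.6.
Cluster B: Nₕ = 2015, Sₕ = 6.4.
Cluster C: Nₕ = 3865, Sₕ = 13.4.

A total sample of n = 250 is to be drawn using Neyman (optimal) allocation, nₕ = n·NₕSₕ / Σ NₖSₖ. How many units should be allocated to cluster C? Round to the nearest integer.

Σ NₕSₕ = 1613·23.6 + 2015·6.4 + 3865·13.4 = 102753.8.
Share for C: 51791/102753.8 = 0.50403.
n_C = 250 × 0.50403 = 126.008... → 126.

126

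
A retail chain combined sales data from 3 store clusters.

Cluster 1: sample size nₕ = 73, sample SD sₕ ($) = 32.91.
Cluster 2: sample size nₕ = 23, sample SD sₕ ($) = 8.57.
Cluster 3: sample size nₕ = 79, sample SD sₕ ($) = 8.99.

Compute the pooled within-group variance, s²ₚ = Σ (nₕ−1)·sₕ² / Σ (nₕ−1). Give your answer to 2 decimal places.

499.42

1: (73−1)·32.91² = 72·1083.0681 = 77980.9032
2: (23−1)·8.57² = 22·73.4449 = 1615.7878
3: (79−1)·8.99² = 78·80.8201 = 6303.9678
Numerator = 85900.6588; denominator = Σ(nₕ−1) = 172.
s²ₚ = 85900.6588/172 = 499.4224... → 499.42.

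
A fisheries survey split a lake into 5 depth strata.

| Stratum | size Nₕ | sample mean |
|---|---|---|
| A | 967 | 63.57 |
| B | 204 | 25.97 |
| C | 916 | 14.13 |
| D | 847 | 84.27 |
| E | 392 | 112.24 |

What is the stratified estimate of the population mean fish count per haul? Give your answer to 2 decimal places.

N = 967 + 204 + 916 + 847 + 392 = 3326.
The stratified mean weights each stratum mean by its population share Nₕ/N.
Σ Nₕx̄ₕ = 967·63.57 + 204·25.97 + 916·14.13 + 847·84.27 + 392·112.24 = 61472.19 + 5297.88 + 12943.08 + 71376.69 + 43998.08 = 195087.92.
Divide by N: 195087.92 / 3326 = 58.6554... → 58.66.

58.66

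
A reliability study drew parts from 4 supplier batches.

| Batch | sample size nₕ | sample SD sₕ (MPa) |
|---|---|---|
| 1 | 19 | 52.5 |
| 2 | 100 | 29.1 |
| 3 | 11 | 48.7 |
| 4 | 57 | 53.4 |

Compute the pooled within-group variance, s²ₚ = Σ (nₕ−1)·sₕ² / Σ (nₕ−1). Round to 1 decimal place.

1731.4

1: (19−1)·52.5² = 18·2756.25 = 49612.5
2: (100−1)·29.1² = 99·846.81 = 83834.19
3: (11−1)·48.7² = 10·2371.69 = 23716.9
4: (57−1)·53.4² = 56·2851.56 = 159687.36
Numerator = 316850.95; denominator = Σ(nₕ−1) = 183.
s²ₚ = 316850.95/183 = 1731.426... → 1731.4.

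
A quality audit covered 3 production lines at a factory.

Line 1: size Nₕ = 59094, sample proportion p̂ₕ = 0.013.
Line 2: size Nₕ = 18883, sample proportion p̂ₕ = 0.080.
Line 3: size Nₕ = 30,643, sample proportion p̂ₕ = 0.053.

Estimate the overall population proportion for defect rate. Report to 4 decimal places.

0.0359

Wₕ = Nₕ/N with N = 108620: 0.5440, 0.1738, 0.2821.
p̂_st = 0.5440·0.013 + 0.1738·0.080 + 0.2821·0.053 ≈ 0.035932... → 0.0359.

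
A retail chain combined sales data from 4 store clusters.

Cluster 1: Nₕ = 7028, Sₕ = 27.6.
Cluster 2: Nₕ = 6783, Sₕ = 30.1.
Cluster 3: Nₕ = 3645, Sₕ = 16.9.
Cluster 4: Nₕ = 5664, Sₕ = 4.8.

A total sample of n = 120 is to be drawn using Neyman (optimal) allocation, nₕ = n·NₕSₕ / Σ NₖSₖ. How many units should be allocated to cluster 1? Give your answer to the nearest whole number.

48

Σ NₕSₕ = 7028·27.6 + 6783·30.1 + 3645·16.9 + 5664·4.8 = 486928.8.
Share for 1: 193972.8/486928.8 = 0.39836.
n_1 = 120 × 0.39836 = 47.803... → 48.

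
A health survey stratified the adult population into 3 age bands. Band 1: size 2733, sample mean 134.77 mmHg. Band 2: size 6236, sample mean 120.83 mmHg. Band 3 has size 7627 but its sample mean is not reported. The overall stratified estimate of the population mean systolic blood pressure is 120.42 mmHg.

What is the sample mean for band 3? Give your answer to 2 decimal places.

114.94

N = 2733 + 6236 + 7627 = 16596.
Overall total = μ·N = 120.42·16596 = 1998490.32.
Subtract the known strata: 2733·134.77 + 6236·120.83 = 1121822.29.
Remaining total for band 3: 1998490.32 − 1121822.29 = 876668.03.
Divide by its size: 876668.03 / 7627 = 114.9427... → 114.94.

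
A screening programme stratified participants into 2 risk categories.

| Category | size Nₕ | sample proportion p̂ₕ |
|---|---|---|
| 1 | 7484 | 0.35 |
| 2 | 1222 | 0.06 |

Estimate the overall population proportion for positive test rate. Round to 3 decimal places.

N = 7484 + 1222 = 8706.
Overall proportion = Σ (Nₕ/N)·p̂ₕ.
Σ Nₕp̂ₕ = 2619.4 + 73.32 = 2692.72.
2692.72 / 8706 = 0.30929... → 0.309.

0.309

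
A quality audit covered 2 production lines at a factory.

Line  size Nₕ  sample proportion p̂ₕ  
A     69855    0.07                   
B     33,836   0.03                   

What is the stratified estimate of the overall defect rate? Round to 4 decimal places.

0.0569

N = 69855 + 33836 = 103691.
Overall proportion = Σ (Nₕ/N)·p̂ₕ.
Σ Nₕp̂ₕ = 4889.85 + 1015.08 = 5904.93.
5904.93 / 103691 = 0.056947... → 0.0569.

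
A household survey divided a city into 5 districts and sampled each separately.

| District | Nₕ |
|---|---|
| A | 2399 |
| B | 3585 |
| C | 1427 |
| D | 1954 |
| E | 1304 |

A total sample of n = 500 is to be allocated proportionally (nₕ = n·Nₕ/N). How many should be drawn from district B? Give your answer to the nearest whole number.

168

N = 2399 + 3585 + 1427 + 1954 + 1304 = 10669.
n_B = 500·3585/10669 = 168.010... → 168.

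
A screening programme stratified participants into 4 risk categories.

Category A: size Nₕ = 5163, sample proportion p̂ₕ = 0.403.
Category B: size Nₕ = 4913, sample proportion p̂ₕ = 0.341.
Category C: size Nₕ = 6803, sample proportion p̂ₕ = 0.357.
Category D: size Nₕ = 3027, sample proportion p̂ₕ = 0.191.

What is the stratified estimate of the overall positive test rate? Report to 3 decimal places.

0.340

N = 5163 + 4913 + 6803 + 3027 = 19906.
Overall proportion = Σ (Nₕ/N)·p̂ₕ.
Σ Nₕp̂ₕ = 2080.689 + 1675.333 + 2428.671 + 578.157 = 6762.85.
6762.85 / 19906 = 0.33974... → 0.340.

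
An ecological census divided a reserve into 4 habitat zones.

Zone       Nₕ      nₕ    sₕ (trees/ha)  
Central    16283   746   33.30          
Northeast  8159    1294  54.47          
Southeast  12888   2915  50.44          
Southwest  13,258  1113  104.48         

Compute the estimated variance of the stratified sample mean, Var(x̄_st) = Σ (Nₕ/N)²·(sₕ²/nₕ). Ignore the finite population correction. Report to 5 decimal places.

0.94394

N = 50588. Term for each stratum: Wₕ²sₕ²/nₕ.
Var(x̄_st) = 0.15400097 + 0.05964298 + 0.05664840 + 0.67364668 = 0.94393903 → 0.94394.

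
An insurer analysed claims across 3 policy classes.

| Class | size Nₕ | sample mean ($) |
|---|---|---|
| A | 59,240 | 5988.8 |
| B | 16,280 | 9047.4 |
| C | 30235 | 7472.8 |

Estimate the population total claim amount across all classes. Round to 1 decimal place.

Population total = Σ Nₕ·x̄ₕ (each stratum's size times its mean).
59240·5988.8 + 16280·9047.4 + 30235·7472.8 = 354776512 + 147291672 + 225940108 = 728008292.0.

728008292.0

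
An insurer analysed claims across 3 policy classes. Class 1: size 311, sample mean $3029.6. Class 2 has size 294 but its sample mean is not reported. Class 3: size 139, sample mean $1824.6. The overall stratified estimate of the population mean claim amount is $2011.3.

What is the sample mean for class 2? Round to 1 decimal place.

N = 311 + 294 + 139 = 744.
Overall total = μ·N = 2011.3·744 = 1496407.2.
Subtract the known strata: 311·3029.6 + 139·1824.6 = 1195825.
Remaining total for class 2: 1496407.2 − 1195825 = 300582.2.
Divide by its size: 300582.2 / 294 = 1022.388... → 1022.4.

1022.4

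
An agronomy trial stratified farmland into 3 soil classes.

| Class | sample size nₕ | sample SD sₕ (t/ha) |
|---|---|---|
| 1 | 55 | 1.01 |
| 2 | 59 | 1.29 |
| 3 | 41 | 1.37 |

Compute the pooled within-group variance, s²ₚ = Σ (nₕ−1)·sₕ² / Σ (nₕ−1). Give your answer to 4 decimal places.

1.4913

Degrees of freedom: 54 + 58 + 40 = 152.
Σ(nₕ−1)sₕ² = 54·1.0201 + 58·1.6641 + 40·1.8769 = 226.6792.
s²ₚ = 226.6792 / 152 = 1.491311... → 1.4913.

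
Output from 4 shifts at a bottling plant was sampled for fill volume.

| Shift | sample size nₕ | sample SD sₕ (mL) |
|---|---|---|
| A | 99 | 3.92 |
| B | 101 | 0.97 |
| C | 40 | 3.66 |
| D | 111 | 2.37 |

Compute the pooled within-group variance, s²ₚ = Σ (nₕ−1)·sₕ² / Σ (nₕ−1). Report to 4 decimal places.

Degrees of freedom: 98 + 100 + 39 + 110 = 347.
Σ(nₕ−1)sₕ² = 98·15.3664 + 100·0.9409 + 39·13.3956 + 110·5.6169 = 2740.2846.
s²ₚ = 2740.2846 / 347 = 7.897074... → 7.8971.

7.8971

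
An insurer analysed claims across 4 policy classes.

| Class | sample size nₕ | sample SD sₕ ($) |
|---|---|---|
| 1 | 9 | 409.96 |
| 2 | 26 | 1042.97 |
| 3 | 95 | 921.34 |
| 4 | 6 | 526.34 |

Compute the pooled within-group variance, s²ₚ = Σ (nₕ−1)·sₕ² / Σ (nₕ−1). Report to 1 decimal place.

Degrees of freedom: 8 + 25 + 94 + 5 = 132.
Σ(nₕ−1)sₕ² = 8·168067.2016 + 25·1087786.4209 + 94·848867.3956 + 5·277033.7956 = 109717902.2997.
s²ₚ = 109717902.2997 / 132 = 831196.230... → 831196.2.

831196.2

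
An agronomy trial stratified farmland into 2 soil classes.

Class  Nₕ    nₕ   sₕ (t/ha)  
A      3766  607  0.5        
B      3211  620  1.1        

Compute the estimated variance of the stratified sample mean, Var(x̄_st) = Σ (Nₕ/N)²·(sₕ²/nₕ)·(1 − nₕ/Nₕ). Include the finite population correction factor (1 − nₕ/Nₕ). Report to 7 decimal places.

0.0004342

N = 6977; Wₕ = Nₕ/N.
class A: (3766/6977)²·0.5²/607·(1 − 607/3766) = 0.0001006570
class B: (3211/6977)²·1.1²/620·(1 − 620/3211) = 0.0003335523
Sum = 0.0004342093 → 0.0004342.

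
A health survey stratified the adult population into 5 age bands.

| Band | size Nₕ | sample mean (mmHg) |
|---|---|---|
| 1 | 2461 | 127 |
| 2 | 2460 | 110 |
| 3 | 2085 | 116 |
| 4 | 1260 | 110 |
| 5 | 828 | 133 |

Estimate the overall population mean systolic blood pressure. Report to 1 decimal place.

118.1

N = 9094; weights Wₕ = Nₕ/N = (0.2706, 0.2705, 0.2293, 0.1386, 0.0910).
x̄_st = Σ Wₕ·x̄ₕ = 0.2706·127 + 0.2705·110 + 0.2293·116 + 0.1386·110 + 0.0910·133 ≈ 118.070...
→ 118.1.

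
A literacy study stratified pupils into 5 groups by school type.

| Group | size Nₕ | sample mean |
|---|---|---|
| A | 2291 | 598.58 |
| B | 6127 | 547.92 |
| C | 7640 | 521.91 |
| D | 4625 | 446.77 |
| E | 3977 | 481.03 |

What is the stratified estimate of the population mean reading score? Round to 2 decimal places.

514.81

N = 2291 + 6127 + 7640 + 4625 + 3977 = 24660.
Overall mean = Σ (Nₕ/N)·x̄ₕ — weight by population share, not a simple average.
Σ Nₕx̄ₕ = 2291·598.58 + 6127·547.92 + 7640·521.91 + 4625·446.77 + 3977·481.03 = 1371346.78 + 3357105.84 + 3987392.4 + 2066311.25 + 1913056.31 = 12695212.58.
Divide by N: 12695212.58 / 24660 = 514.8099... → 514.81.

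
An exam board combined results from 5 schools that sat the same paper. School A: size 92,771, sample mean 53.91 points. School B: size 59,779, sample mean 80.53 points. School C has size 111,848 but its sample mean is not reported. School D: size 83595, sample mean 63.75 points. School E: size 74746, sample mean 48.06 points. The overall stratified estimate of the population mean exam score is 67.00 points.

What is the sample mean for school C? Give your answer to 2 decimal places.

85.71

Σ Nₕx̄ₕ = N·μ, so 111848·x̄_C = 422739·67.00 − (92771·53.91 + 59779·80.53 + 83595·63.75 + 74746·48.06).
= 28323513 − 18736761.49 = 9586751.51.
x̄_C = 9586751.51 / 111848 = 85.7123... → 85.71.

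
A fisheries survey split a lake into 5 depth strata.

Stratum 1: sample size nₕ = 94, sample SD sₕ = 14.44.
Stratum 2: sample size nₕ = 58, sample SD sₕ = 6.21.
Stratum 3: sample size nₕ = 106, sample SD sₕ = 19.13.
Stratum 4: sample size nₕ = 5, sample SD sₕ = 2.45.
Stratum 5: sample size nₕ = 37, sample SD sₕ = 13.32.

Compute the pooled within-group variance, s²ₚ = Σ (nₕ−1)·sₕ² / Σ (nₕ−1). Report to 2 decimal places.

225.17

Degrees of freedom: 93 + 57 + 105 + 4 + 36 = 295.
Σ(nₕ−1)sₕ² = 93·208.5136 + 57·38.5641 + 105·365.9569 + 4·6.0025 + 36·177.4224 = 66426.6094.
s²ₚ = 66426.6094 / 295 = 225.1749... → 225.17.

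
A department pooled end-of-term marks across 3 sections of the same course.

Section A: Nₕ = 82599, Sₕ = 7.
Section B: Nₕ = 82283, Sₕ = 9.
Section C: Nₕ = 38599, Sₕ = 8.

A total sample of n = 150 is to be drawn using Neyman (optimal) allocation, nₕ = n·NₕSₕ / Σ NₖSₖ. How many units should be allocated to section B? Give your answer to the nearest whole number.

A: NₕSₕ = 82599·7 = 578193
B: NₕSₕ = 82283·9 = 740547
C: NₕSₕ = 38599·8 = 308792
Σ NₕSₕ = 1627532.
n_B = 150·740547/1627532 = 68.252... → 68.

68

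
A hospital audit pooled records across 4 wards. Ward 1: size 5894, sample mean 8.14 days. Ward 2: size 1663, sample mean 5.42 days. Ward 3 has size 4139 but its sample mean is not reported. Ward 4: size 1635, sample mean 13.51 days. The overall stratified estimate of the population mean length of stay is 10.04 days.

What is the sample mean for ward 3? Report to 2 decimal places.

N = 5894 + 1663 + 4139 + 1635 = 13331.
Overall total = μ·N = 10.04·13331 = 133843.24.
Subtract the known strata: 5894·8.14 + 1663·5.42 + 1635·13.51 = 79079.47.
Remaining total for ward 3: 133843.24 − 79079.47 = 54763.77.
Divide by its size: 54763.77 / 4139 = 13.2312... → 13.23.

13.23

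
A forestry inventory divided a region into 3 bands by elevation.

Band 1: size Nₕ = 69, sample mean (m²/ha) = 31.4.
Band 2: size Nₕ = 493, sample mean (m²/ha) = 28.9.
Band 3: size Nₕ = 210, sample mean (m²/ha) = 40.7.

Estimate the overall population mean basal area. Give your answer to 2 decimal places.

N = 69 + 493 + 210 = 772.
Weight each subgroup mean by Nₕ/N and sum.
Σ Nₕx̄ₕ = 69·31.4 + 493·28.9 + 210·40.7 = 2166.6 + 14247.7 + 8547 = 24961.3.
Divide by N: 24961.3 / 772 = 32.3333... → 32.33.

32.33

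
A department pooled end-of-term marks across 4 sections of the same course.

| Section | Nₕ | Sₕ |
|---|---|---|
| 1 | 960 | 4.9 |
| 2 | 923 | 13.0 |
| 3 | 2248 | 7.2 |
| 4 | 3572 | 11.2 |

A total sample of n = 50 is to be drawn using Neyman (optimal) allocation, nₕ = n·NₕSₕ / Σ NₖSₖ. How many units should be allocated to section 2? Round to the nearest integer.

1: NₕSₕ = 960·4.9 = 4704
2: NₕSₕ = 923·13.0 = 11999
3: NₕSₕ = 2248·7.2 = 16185.6
4: NₕSₕ = 3572·11.2 = 40006.4
Σ NₕSₕ = 72895.
n_2 = 50·11999/72895 = 8.230... → 8.

8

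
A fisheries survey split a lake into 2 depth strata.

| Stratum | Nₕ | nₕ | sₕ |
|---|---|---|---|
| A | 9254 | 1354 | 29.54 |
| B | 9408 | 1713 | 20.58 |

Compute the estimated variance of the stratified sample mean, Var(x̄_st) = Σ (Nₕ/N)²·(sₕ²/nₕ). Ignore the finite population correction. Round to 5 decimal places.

0.22131

N = 18662. Term for each stratum: Wₕ²sₕ²/nₕ.
Var(x̄_st) = 0.15846923 + 0.06283645 = 0.22130567 → 0.22131.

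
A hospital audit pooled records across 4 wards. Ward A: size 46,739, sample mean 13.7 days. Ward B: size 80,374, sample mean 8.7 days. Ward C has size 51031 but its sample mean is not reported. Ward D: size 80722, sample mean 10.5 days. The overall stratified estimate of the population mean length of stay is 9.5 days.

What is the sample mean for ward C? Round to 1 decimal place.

N = 46739 + 80374 + 51031 + 80722 = 258866.
Overall total = μ·N = 9.5·258866 = 2459227.
Subtract the known strata: 46739·13.7 + 80374·8.7 + 80722·10.5 = 2187159.1.
Remaining total for ward C: 2459227 − 2187159.1 = 272067.9.
Divide by its size: 272067.9 / 51031 = 5.331... → 5.3.

5.3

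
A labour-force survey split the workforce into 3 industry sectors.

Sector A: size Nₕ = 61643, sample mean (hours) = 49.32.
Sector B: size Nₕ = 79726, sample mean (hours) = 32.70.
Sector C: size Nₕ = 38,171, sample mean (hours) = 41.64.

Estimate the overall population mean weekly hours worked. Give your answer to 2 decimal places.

40.31

N = 61643 + 79726 + 38171 = 179540.
The stratified mean weights each stratum mean by its population share Nₕ/N.
Σ Nₕx̄ₕ = 61643·49.32 + 79726·32.70 + 38171·41.64 = 3040232.76 + 2607040.2 + 1589440.44 = 7236713.4.
Divide by N: 7236713.4 / 179540 = 40.3070... → 40.31.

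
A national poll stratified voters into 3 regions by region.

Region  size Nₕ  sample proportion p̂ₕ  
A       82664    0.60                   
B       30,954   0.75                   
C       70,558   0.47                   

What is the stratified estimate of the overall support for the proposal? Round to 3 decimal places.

Wₕ = Nₕ/N with N = 184176: 0.4488, 0.1681, 0.3831.
p̂_st = 0.4488·0.60 + 0.1681·0.75 + 0.3831·0.47 ≈ 0.57541... → 0.575.

0.575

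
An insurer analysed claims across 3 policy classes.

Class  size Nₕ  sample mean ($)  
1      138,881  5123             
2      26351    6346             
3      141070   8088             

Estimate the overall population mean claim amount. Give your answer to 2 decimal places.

N = 306302; weights Wₕ = Nₕ/N = (0.4534, 0.0860, 0.4606).
x̄_st = Σ Wₕ·x̄ₕ = 0.4534·5123 + 0.0860·6346 + 0.4606·8088 ≈ 6593.7701...
→ 6593.77.

6593.77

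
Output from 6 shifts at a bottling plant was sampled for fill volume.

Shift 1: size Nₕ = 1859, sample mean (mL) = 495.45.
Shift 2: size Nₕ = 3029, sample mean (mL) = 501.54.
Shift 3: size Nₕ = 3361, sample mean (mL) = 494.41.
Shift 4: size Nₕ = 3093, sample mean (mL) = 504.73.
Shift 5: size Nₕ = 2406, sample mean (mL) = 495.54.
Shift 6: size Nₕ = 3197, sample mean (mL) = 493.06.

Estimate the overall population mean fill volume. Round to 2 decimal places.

N = 1859 + 3029 + 3361 + 3093 + 2406 + 3197 = 16945.
Overall mean = Σ (Nₕ/N)·x̄ₕ — weight by population share, not a simple average.
Σ Nₕx̄ₕ = 1859·495.45 + 3029·501.54 + 3361·494.41 + 3093·504.73 + 2406·495.54 + 3197·493.06 = 921041.55 + 1519164.66 + 1661712.01 + 1561129.89 + 1192269.24 + 1576312.82 = 8431630.17.
Divide by N: 8431630.17 / 16945 = 497.5881... → 497.59.

497.59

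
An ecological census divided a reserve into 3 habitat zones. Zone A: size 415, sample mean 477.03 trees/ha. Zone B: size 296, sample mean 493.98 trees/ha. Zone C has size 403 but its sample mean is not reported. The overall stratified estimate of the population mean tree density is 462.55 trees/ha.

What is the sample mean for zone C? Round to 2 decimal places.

424.55

N = 415 + 296 + 403 = 1114.
Overall total = μ·N = 462.55·1114 = 515280.7.
Subtract the known strata: 415·477.03 + 296·493.98 = 344185.53.
Remaining total for zone C: 515280.7 − 344185.53 = 171095.17.
Divide by its size: 171095.17 / 403 = 424.5538... → 424.55.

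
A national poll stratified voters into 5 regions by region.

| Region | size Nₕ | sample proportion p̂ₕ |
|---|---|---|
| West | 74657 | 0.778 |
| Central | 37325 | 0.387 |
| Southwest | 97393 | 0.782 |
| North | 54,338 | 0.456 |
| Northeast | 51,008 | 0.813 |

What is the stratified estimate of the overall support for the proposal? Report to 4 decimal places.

N = 74657 + 37325 + 97393 + 54338 + 51008 = 314721.
Overall proportion = Σ (Nₕ/N)·p̂ₕ.
Σ Nₕp̂ₕ = 58083.146 + 14444.775 + 76161.326 + 24778.128 + 41469.504 = 214936.879.
214936.879 / 314721 = 0.682944... → 0.6829.

0.6829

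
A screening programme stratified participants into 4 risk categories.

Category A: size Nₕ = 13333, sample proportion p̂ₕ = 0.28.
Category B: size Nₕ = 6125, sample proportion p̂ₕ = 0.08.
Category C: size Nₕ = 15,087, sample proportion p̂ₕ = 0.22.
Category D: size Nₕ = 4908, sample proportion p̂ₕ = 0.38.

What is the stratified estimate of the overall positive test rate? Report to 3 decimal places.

0.238

N = 13333 + 6125 + 15087 + 4908 = 39453.
Overall proportion = Σ (Nₕ/N)·p̂ₕ.
Σ Nₕp̂ₕ = 3733.24 + 490 + 3319.14 + 1865.04 = 9407.42.
9407.42 / 39453 = 0.23845... → 0.238.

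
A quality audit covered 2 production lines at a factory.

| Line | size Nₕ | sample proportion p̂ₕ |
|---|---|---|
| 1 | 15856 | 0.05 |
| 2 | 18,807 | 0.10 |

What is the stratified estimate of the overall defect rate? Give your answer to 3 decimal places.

N = 15856 + 18807 = 34663.
Overall proportion = Σ (Nₕ/N)·p̂ₕ.
Σ Nₕp̂ₕ = 792.8 + 1880.7 = 2673.5.
2673.5 / 34663 = 0.07713... → 0.077.

0.077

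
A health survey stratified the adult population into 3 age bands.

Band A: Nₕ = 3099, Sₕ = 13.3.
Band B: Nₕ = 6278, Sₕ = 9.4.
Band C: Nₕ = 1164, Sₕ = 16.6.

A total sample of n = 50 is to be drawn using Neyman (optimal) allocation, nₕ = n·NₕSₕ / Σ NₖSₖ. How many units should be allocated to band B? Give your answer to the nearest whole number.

Σ NₕSₕ = 3099·13.3 + 6278·9.4 + 1164·16.6 = 119552.3.
Share for B: 59013.2/119552.3 = 0.49362.
n_B = 50 × 0.49362 = 24.681... → 25.

25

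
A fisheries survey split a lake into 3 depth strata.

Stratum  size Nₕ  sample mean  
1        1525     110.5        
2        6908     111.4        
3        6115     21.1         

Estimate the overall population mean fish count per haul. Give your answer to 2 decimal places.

73.35

x̄_st = (Σ Nₕx̄ₕ) / (Σ Nₕ) = (1525·110.5 + 6908·111.4 + 6115·21.1) / 14548
= 1067090.2 / 14548 = 73.3496... → 73.35.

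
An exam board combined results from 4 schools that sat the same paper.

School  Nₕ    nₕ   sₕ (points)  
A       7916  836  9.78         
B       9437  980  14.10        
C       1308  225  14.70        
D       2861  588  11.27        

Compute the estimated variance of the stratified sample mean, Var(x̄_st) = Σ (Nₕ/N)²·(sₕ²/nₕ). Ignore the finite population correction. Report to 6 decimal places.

N = 21522; Wₕ = Nₕ/N.
school A: (7916/21522)²·9.78²/836 = 0.015478104
school B: (9437/21522)²·14.10²/980 = 0.039004508
school C: (1308/21522)²·14.70²/225 = 0.003547336
school D: (2861/21522)²·11.27²/588 = 0.003817165
Sum = 0.061847114 → 0.061847.

0.061847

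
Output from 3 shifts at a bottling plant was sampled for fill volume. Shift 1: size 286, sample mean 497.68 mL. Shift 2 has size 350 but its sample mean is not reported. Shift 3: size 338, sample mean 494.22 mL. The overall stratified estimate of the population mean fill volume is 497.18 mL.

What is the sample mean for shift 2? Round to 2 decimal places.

Σ Nₕx̄ₕ = N·μ, so 350·x̄_2 = 974·497.18 − (286·497.68 + 338·494.22).
= 484253.32 − 309382.84 = 174870.48.
x̄_2 = 174870.48 / 350 = 499.6299... → 499.63.

499.63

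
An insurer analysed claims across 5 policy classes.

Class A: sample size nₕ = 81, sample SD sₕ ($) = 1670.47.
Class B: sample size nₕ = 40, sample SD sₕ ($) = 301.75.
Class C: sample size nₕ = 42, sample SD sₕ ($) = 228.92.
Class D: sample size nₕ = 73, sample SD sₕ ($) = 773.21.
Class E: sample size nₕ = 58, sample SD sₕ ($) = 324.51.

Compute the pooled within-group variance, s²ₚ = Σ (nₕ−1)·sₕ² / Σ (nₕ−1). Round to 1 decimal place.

961886.5

A: (81−1)·1670.47² = 80·2790470.0209 = 223237601.672
B: (40−1)·301.75² = 39·91053.0625 = 3551069.4375
C: (42−1)·228.92² = 41·52404.3664 = 2148579.0224
D: (73−1)·773.21² = 72·597853.7041 = 43045466.6952
E: (58−1)·324.51² = 57·105306.7401 = 6002484.1857
Numerator = 277985201.0128; denominator = Σ(nₕ−1) = 289.
s²ₚ = 277985201.0128/289 = 961886.509... → 961886.5.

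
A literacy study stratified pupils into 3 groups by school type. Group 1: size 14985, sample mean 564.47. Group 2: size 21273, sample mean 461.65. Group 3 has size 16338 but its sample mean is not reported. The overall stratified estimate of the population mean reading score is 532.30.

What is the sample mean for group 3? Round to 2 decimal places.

594.78

Σ Nₕx̄ₕ = N·μ, so 16338·x̄_3 = 52596·532.30 − (14985·564.47 + 21273·461.65).
= 27996850.8 − 18279263.4 = 9717587.4.
x̄_3 = 9717587.4 / 16338 = 594.7844... → 594.78.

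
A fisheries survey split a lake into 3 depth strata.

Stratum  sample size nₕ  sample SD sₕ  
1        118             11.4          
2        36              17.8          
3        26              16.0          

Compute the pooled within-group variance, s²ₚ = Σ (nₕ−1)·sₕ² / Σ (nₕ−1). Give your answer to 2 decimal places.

Degrees of freedom: 117 + 35 + 25 = 177.
Σ(nₕ−1)sₕ² = 117·129.96 + 35·316.84 + 25·256 = 32694.72.
s²ₚ = 32694.72 / 177 = 184.7159... → 184.72.

184.72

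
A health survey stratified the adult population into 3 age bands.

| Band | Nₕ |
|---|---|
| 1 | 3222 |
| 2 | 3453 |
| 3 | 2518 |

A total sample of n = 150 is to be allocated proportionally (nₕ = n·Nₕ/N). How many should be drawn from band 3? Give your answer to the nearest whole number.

N = 3222 + 3453 + 2518 = 9193.
n_3 = 150·2518/9193 = 41.086... → 41.

41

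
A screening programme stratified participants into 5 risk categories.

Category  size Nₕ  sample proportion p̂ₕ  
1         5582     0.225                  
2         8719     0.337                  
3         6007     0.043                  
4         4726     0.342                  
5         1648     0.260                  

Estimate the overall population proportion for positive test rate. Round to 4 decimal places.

0.2435

N = 5582 + 8719 + 6007 + 4726 + 1648 = 26682.
Overall proportion = Σ (Nₕ/N)·p̂ₕ.
Σ Nₕp̂ₕ = 1255.95 + 2938.303 + 258.301 + 1616.292 + 428.48 = 6497.326.
6497.326 / 26682 = 0.243510... → 0.2435.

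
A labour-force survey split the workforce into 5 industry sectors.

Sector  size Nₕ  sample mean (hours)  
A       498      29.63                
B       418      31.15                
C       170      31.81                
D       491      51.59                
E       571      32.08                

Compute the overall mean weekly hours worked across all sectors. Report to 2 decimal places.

N = 2148; weights Wₕ = Nₕ/N = (0.2318, 0.1946, 0.0791, 0.2286, 0.2658).
x̄_st = Σ Wₕ·x̄ₕ = 0.2318·29.63 + 0.1946·31.15 + 0.0791·31.81 + 0.2286·51.59 + 0.2658·32.08 ≈ 35.7693...
→ 35.77.

35.77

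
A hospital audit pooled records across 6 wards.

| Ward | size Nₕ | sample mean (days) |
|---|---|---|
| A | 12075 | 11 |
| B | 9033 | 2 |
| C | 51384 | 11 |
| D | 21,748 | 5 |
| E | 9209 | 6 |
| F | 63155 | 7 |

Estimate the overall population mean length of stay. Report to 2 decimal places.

N = 166604; weights Wₕ = Nₕ/N = (0.0725, 0.0542, 0.3084, 0.1305, 0.0553, 0.3791).
x̄_st = Σ Wₕ·x̄ₕ = 0.0725·11 + 0.0542·2 + 0.3084·11 + 0.1305·5 + 0.0553·6 + 0.3791·7 ≈ 7.9361...
→ 7.94.

7.94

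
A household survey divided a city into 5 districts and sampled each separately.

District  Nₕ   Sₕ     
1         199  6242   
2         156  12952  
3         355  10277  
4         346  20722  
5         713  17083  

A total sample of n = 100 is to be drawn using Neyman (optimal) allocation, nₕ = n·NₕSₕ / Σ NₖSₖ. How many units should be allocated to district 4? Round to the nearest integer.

27

Σ NₕSₕ = 199·6242 + 156·12952 + 355·10277 + 346·20722 + 713·17083 = 26260996.
Share for 4: 7169812/26260996 = 0.27302.
n_4 = 100 × 0.27302 = 27.302... → 27.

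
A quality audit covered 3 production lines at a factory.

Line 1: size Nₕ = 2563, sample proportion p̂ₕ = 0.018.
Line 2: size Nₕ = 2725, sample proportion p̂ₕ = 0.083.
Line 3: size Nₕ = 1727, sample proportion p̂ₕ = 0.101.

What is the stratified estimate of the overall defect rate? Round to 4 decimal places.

0.0637

Wₕ = Nₕ/N with N = 7015: 0.3654, 0.3885, 0.2462.
p̂_st = 0.3654·0.018 + 0.3885·0.083 + 0.2462·0.101 ≈ 0.063683... → 0.0637.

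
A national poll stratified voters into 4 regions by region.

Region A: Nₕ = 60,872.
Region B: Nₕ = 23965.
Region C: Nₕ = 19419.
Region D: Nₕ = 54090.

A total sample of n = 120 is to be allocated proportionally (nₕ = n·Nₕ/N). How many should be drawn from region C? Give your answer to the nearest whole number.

15

N = 60872 + 23965 + 19419 + 54090 = 158346.
n_C = 120·19419/158346 = 14.716... → 15.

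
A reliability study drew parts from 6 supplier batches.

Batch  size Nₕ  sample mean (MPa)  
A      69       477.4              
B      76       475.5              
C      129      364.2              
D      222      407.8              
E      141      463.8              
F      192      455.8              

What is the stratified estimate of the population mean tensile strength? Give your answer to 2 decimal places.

N = 829; weights Wₕ = Nₕ/N = (0.0832, 0.0917, 0.1556, 0.2678, 0.1701, 0.2316).
x̄_st = Σ Wₕ·x̄ₕ = 0.0832·477.4 + 0.0917·475.5 + 0.1556·364.2 + 0.2678·407.8 + 0.1701·463.8 + 0.2316·455.8 ≈ 433.6567...
→ 433.66.

433.66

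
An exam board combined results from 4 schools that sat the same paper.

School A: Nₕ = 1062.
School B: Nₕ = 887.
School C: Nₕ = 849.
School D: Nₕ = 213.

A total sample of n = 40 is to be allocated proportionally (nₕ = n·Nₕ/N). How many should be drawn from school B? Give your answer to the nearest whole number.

Share of school B = 887/3011 = 0.29459.
Allocate 40 × 0.29459 = 11.783... → 12.

12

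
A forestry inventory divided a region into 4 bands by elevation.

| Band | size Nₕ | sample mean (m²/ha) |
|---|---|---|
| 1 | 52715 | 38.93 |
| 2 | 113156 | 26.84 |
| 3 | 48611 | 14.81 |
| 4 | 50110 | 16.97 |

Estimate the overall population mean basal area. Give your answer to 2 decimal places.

25.17

N = 52715 + 113156 + 48611 + 50110 = 264592.
The stratified mean weights each stratum mean by its population share Nₕ/N.
Σ Nₕx̄ₕ = 52715·38.93 + 113156·26.84 + 48611·14.81 + 50110·16.97 = 2052194.95 + 3037107.04 + 719928.91 + 850366.7 = 6659597.6.
Divide by N: 6659597.6 / 264592 = 25.1693... → 25.17.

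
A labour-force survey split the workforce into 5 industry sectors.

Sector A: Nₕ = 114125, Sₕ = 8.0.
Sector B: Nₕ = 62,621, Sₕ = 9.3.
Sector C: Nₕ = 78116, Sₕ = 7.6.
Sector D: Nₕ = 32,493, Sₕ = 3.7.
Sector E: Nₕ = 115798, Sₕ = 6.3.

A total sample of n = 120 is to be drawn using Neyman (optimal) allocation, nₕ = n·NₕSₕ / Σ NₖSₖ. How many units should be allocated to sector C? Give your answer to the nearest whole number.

24

A: NₕSₕ = 114125·8.0 = 913000
B: NₕSₕ = 62621·9.3 = 582375.3
C: NₕSₕ = 78116·7.6 = 593681.6
D: NₕSₕ = 32493·3.7 = 120224.1
E: NₕSₕ = 115798·6.3 = 729527.4
Σ NₕSₕ = 2938808.4.
n_C = 120·593681.6/2938808.4 = 24.242... → 24.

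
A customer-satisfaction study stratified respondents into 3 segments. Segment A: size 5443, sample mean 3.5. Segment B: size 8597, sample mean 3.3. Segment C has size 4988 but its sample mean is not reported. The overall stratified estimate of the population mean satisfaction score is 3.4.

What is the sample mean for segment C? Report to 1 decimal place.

3.5

N = 5443 + 8597 + 4988 = 19028.
Overall total = μ·N = 3.4·19028 = 64695.2.
Subtract the known strata: 5443·3.5 + 8597·3.3 = 47420.6.
Remaining total for segment C: 64695.2 − 47420.6 = 17274.6.
Divide by its size: 17274.6 / 4988 = 3.463... → 3.5.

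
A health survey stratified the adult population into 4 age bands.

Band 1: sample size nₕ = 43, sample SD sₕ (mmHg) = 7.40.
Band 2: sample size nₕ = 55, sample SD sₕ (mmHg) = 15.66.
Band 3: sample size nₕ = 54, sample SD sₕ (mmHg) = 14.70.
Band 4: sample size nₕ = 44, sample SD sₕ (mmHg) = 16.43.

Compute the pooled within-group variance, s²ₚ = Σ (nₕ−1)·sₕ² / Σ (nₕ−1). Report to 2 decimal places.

201.06

Degrees of freedom: 42 + 54 + 53 + 43 = 192.
Σ(nₕ−1)sₕ² = 42·54.76 + 54·245.2356 + 53·216.09 + 43·269.9449 = 38603.0431.
s²ₚ = 38603.0431 / 192 = 201.0575... → 201.06.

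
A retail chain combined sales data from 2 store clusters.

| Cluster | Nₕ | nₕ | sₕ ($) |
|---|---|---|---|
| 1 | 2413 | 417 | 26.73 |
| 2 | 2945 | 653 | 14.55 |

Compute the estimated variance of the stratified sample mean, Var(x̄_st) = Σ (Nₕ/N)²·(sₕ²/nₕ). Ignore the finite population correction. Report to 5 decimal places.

N = 5358; Wₕ = Nₕ/N.
cluster 1: (2413/5358)²·26.73²/417 = 0.34751303
cluster 2: (2945/5358)²·14.55²/653 = 0.09794403
Sum = 0.44545706 → 0.44546.

0.44546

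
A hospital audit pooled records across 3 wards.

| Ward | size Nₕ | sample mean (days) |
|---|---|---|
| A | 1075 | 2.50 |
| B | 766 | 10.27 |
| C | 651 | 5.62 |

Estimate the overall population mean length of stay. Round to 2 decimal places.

x̄_st = (Σ Nₕx̄ₕ) / (Σ Nₕ) = (1075·2.50 + 766·10.27 + 651·5.62) / 2492
= 14212.94 / 2492 = 5.7034... → 5.70.

5.70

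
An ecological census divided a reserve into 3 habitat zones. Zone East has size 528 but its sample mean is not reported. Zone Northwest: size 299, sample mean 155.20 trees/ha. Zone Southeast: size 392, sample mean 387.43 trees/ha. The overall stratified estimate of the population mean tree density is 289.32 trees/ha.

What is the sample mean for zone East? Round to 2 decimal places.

292.43

N = 528 + 299 + 392 = 1219.
Overall total = μ·N = 289.32·1219 = 352681.08.
Subtract the known strata: 299·155.20 + 392·387.43 = 198277.36.
Remaining total for zone East: 352681.08 − 198277.36 = 154403.72.
Divide by its size: 154403.72 / 528 = 292.4313... → 292.43.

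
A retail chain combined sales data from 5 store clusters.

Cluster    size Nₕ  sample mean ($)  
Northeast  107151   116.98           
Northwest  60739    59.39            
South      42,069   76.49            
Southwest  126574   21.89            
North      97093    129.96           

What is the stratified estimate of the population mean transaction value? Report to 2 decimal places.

80.13

x̄_st = (Σ Nₕx̄ₕ) / (Σ Nₕ) = (107151·116.98 + 60739·59.39 + 42069·76.49 + 126574·21.89 + 97093·129.96) / 433626
= 34748582.14 / 433626 = 80.1349... → 80.13.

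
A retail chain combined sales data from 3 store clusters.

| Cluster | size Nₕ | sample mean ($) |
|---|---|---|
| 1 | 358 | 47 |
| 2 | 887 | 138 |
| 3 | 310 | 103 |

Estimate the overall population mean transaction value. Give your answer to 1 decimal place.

x̄_st = (Σ Nₕx̄ₕ) / (Σ Nₕ) = (358·47 + 887·138 + 310·103) / 1555
= 171162 / 1555 = 110.072... → 110.1.

110.1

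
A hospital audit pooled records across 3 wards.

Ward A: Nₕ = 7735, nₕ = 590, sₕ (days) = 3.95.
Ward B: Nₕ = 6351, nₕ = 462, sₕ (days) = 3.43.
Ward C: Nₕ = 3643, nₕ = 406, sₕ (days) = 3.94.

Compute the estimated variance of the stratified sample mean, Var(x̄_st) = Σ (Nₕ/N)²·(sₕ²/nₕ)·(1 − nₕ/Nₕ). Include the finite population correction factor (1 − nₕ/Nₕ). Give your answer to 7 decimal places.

0.0091145

N = 17729. Term for each stratum: Wₕ²sₕ²/nₕ·(1−nₕ/Nₕ).
Var(x̄_st) = 0.0046498212 + 0.0030301313 + 0.0014344975 = 0.0091144500 → 0.0091145.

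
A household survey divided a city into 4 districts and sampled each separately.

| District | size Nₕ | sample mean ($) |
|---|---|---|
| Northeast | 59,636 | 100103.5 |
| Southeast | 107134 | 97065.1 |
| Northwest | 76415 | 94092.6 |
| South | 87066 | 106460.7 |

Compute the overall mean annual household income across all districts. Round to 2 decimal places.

99402.99

N = 59636 + 107134 + 76415 + 87066 = 330251.
Weight each subgroup mean by Nₕ/N and sum.
Σ Nₕx̄ₕ = 59636·100103.5 + 107134·97065.1 + 76415·94092.6 + 87066·106460.7 = 5969772326 + 10398972423.4 + 7190086029 + 9269107306.2 = 32827938084.6.
Divide by N: 32827938084.6 / 330251 = 99402.9937... → 99402.99.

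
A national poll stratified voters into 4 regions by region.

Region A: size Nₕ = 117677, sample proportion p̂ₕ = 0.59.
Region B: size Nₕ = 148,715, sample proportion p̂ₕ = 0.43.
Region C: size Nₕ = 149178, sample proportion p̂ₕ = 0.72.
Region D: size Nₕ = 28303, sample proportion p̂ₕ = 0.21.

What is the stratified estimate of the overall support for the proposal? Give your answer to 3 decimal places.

0.556

N = 117677 + 148715 + 149178 + 28303 = 443873.
Overall proportion = Σ (Nₕ/N)·p̂ₕ.
Σ Nₕp̂ₕ = 69429.43 + 63947.45 + 107408.16 + 5943.63 = 246728.67.
246728.67 / 443873 = 0.55585... → 0.556.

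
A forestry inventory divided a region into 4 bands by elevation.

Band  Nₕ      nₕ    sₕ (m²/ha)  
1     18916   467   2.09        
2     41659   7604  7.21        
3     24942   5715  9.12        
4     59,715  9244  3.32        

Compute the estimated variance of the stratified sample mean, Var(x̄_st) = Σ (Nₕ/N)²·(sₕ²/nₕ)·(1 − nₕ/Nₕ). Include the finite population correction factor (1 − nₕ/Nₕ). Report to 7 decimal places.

0.0011159

N = 145232; Wₕ = Nₕ/N.
band 1: (18916/145232)²·2.09²/467·(1 − 467/18916) = 0.0001547580
band 2: (41659/145232)²·7.21²/7604·(1 − 7604/41659) = 0.0004598260
band 3: (24942/145232)²·9.12²/5715·(1 − 5715/24942) = 0.0003308961
band 4: (59715/145232)²·3.32²/9244·(1 − 9244/59715) = 0.0001703793
Sum = 0.0011158594 → 0.0011159.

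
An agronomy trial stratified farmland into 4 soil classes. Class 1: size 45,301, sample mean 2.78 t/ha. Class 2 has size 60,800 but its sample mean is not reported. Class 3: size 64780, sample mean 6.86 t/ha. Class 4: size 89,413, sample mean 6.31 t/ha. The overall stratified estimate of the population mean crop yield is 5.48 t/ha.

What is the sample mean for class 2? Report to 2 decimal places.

4.80

N = 45301 + 60800 + 64780 + 89413 = 260294.
Overall total = μ·N = 5.48·260294 = 1426411.12.
Subtract the known strata: 45301·2.78 + 64780·6.86 + 89413·6.31 = 1134523.61.
Remaining total for class 2: 1426411.12 − 1134523.61 = 291887.51.
Divide by its size: 291887.51 / 60800 = 4.8008... → 4.80.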